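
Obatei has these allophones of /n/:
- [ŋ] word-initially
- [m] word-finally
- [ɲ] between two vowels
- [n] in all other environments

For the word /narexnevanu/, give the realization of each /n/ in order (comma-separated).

[ŋ], [n], [ɲ]

Occurrence 1 (position 1): word-initially → [ŋ].
Occurrence 2 (position 6): no conditioning environment matches → elsewhere allophone [n].
Occurrence 3 (position 10): between two vowels → [ɲ].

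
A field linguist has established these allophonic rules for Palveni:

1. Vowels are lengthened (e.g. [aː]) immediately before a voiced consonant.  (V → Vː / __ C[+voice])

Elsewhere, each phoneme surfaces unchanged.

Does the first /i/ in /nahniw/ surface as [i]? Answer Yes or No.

/i/ — between /n/ and /w/, before a voiced consonant — surfaces as [iː] (rule 1).
The actual realization is [iː], not [i].

No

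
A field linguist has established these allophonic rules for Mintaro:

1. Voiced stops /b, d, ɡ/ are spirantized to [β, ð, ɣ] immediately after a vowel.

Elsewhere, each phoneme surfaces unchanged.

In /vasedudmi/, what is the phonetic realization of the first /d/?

/d/ meets the environment for rule 1 (immediately after a vowel) → [ð].

[ð]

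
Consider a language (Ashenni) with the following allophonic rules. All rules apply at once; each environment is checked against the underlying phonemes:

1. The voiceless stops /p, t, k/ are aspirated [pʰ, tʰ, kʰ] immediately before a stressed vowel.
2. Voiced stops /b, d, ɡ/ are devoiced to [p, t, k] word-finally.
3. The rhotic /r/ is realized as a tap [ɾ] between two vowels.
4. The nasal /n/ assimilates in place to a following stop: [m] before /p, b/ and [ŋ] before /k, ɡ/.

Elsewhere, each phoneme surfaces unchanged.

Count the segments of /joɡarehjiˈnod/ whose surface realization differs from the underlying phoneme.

2

Segments that undergo a rule: /r/ → [ɾ] (rule 3); /d/ → [t] (rule 2).
All other segments surface unchanged.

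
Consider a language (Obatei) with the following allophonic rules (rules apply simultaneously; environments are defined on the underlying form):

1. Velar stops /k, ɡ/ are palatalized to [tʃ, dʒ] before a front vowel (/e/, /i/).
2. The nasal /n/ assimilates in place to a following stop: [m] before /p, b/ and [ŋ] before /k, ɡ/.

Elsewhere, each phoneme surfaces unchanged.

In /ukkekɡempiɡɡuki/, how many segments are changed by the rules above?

3

Segments that undergo a rule: /k/ → [tʃ] (rule 1); /ɡ/ → [dʒ] (rule 1); /k/ → [tʃ] (rule 1).
All other segments surface unchanged.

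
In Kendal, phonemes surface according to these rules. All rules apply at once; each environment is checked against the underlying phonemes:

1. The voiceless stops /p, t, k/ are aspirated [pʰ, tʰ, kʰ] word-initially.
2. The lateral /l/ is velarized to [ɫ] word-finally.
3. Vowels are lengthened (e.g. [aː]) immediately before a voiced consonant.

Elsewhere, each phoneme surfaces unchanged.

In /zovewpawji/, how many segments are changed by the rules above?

3

Segments that undergo a rule: /o/ → [oː] (rule 3); /e/ → [eː] (rule 3); /a/ → [aː] (rule 3).
All other segments surface unchanged.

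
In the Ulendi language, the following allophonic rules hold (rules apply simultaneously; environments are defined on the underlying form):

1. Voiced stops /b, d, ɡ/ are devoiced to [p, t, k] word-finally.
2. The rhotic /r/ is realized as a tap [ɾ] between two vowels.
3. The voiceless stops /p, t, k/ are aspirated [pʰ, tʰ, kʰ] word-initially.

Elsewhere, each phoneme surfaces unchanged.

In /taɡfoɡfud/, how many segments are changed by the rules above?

2

Segments that undergo a rule: /t/ → [tʰ] (rule 3); /d/ → [t] (rule 1).
All other segments surface unchanged.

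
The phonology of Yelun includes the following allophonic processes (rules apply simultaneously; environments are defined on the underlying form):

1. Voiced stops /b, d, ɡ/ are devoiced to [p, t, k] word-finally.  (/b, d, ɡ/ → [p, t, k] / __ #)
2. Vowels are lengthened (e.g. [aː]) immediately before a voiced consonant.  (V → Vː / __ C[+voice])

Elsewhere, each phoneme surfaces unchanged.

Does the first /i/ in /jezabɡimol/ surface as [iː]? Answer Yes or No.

Yes

/i/ (between /ɡ/ and /m/) occurs before a voiced consonant → [iː] by rule 2.
The actual realization is [iː], which matches [iː].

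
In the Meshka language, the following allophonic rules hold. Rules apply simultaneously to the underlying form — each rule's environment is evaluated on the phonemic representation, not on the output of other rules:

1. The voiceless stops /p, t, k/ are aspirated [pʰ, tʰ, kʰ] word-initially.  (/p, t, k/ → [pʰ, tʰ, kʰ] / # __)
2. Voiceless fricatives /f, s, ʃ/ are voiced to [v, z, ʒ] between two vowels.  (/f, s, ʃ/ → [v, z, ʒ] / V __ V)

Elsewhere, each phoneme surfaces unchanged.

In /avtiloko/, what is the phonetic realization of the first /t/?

[t]

/t/ (between /v/ and /i/): rule 1 targets it, but not word-initially → unchanged [t].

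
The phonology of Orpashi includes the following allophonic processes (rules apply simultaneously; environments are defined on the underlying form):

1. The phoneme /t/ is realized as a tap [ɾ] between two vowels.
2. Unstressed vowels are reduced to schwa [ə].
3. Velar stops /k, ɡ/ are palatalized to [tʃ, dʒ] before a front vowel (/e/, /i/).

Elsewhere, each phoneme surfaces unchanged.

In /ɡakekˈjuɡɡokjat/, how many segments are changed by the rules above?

Segments that undergo a rule: /a/ → [ə] (rule 2); /k/ → [tʃ] (rule 3); /e/ → [ə] (rule 2); /o/ → [ə] (rule 2); /a/ → [ə] (rule 2).
All other segments surface unchanged.

5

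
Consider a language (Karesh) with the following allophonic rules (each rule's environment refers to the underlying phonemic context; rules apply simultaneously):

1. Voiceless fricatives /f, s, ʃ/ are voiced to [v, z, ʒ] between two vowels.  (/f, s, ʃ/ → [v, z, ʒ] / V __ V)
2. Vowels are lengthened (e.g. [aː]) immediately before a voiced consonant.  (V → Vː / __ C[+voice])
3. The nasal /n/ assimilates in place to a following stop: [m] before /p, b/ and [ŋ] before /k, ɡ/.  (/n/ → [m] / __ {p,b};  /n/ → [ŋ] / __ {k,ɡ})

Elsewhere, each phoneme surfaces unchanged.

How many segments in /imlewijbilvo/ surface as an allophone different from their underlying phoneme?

4

Segments that undergo a rule: /i/ → [iː] (rule 2); /e/ → [eː] (rule 2); /i/ → [iː] (rule 2); /i/ → [iː] (rule 2).
All other segments surface unchanged.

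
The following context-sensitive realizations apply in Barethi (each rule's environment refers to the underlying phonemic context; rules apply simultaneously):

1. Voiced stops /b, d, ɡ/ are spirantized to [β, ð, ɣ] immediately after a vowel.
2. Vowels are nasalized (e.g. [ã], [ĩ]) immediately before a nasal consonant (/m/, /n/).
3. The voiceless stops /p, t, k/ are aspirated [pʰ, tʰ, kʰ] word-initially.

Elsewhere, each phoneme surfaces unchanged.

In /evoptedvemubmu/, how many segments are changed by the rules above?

Segments that undergo a rule: /d/ → [ð] (rule 1); /e/ → [ẽ] (rule 2); /b/ → [β] (rule 1).
All other segments surface unchanged.

3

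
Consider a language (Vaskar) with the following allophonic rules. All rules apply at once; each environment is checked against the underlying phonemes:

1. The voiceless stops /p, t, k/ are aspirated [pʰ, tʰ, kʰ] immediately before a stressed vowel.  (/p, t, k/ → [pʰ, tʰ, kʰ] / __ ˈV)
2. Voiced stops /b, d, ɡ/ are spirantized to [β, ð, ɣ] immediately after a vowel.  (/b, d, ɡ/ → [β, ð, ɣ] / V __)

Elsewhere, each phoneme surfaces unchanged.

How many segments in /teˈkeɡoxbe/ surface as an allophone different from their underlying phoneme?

2

Segments that undergo a rule: /k/ → [kʰ] (rule 1); /ɡ/ → [ɣ] (rule 2).
All other segments surface unchanged.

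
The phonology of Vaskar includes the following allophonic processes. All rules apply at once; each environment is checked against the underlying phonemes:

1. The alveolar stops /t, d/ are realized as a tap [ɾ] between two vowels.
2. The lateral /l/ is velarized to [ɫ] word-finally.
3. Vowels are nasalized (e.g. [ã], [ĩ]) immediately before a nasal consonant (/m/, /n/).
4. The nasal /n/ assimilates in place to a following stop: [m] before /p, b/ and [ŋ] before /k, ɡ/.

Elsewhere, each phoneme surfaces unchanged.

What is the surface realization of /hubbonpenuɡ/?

[hubbõmpẽnuɡ]

/h/ (word-initial): no rule targets it → [h].
/u/ (between /h/ and /b/) fails the environment for rule 3, so it stays [u].
/b/ — not in any rule's target class → [b].
/b/ stays [b].
Rule 3 applies to /o/ (between /b/ and /n/: before a nasal consonant) → [õ].
Rule 4 applies to /n/ (between /o/ and /p/: before a labial or velar stop) → [m].
/p/ (between /n/ and /e/) is unaffected → [p].
/e/ — between /p/ and /n/, before a nasal consonant — surfaces as [ẽ] (rule 3).
/n/ (between /e/ and /u/) fails the environment for rule 4, so it stays [n].
/u/ (between /n/ and /ɡ/): rule 3 targets it, but not before a nasal consonant → unchanged [u].
/ɡ/ stays [ɡ].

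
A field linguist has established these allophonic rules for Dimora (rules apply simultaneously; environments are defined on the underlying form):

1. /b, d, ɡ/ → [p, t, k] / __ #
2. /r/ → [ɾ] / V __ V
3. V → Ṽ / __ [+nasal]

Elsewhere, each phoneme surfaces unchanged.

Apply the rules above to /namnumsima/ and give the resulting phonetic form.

[nãmnũmsĩma]

/n/ (word-initial) is unaffected → [n].
/a/ — between /n/ and /m/, before a nasal consonant — surfaces as [ã] (rule 3).
/m/ (between /a/ and /n/): no rule targets it → [m].
/n/ — not in any rule's target class → [n].
/u/ (between /n/ and /m/) occurs before a nasal consonant → [ũ] by rule 3.
/m/ — not in any rule's target class → [m].
/s/ — not in any rule's target class → [s].
/i/ meets the environment for rule 3 (before a nasal consonant) → [ĩ].
/m/ (between /i/ and /a/) is unaffected → [m].
/a/ — word-final; rule 3 does not apply here → [a].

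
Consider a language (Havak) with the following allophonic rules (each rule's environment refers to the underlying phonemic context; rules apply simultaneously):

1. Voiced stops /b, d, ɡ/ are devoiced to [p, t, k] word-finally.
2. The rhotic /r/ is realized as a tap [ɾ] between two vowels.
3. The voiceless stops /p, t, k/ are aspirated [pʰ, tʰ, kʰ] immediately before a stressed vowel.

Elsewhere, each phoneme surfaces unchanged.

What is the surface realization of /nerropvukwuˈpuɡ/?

/r/ (between /e/ and /r/) fails the environment for rule 2, so it stays [r].
/r/ (between /r/ and /o/): rule 2 targets it, but not between two vowels → unchanged [r].
/p/ (between /o/ and /v/) is in the target of rule 3 but the environment (immediately before a stressed vowel) is not met → [p].
/k/ (between /u/ and /w/): rule 3 targets it, but not immediately before a stressed vowel → unchanged [k].
Rule 3 applies to /p/ (between /u/ and /u/: immediately before a stressed vowel) → [pʰ].
/ɡ/ meets the environment for rule 1 (word-finally) → [k].

[nerropvukwuˈpʰuk]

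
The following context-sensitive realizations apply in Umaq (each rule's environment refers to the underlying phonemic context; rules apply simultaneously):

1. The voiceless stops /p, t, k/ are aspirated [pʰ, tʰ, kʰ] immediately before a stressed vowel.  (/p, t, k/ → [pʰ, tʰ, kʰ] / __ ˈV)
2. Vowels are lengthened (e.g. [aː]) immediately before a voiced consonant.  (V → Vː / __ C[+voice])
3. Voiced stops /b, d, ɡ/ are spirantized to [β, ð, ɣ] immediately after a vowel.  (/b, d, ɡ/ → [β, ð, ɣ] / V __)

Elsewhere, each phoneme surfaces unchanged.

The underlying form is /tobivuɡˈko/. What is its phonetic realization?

/t/ (word-initial) is in the target of rule 1 but the environment (immediately before a stressed vowel) is not met → [t].
/o/ — between /t/ and /b/, before a voiced consonant — surfaces as [oː] (rule 2).
/b/ meets the environment for rule 3 (immediately after a vowel) → [β].
/i/ (between /b/ and /v/): before a voiced consonant, so rule 2 applies → [iː].
/v/ — not in any rule's target class → [v].
Rule 2 applies to /u/ (between /v/ and /ɡ/: before a voiced consonant) → [uː].
/ɡ/ (between /u/ and /k/): immediately after a vowel, so rule 3 applies → [ɣ].
/k/ — between /ɡ/ and /o/, immediately before a stressed vowel — surfaces as [kʰ] (rule 1).
/o/ (word-final) fails the environment for rule 2, so it stays [o].

[toːβiːvuːɣˈkʰo]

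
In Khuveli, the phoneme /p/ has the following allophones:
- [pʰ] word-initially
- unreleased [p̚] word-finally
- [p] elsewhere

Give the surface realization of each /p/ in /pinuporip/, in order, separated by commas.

Occurrence 1 (position 1): word-initially → [pʰ].
Occurrence 2 (position 5): no conditioning environment matches → elsewhere allophone [p].
Occurrence 3 (position 9): word-finally → [p̚].

[pʰ], [p], [p̚]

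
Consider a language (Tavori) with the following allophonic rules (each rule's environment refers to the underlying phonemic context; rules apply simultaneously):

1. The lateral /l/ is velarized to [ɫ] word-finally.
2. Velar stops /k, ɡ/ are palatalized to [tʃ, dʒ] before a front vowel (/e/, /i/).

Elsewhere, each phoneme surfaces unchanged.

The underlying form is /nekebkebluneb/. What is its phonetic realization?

/n/ (word-initial) is unaffected → [n].
/e/ (between /n/ and /k/) is unaffected → [e].
/k/ — between /e/ and /e/, before a front vowel — surfaces as [tʃ] (rule 2).
/e/ — not in any rule's target class → [e].
/b/ stays [b].
/k/ (between /b/ and /e/): before a front vowel, so rule 2 applies → [tʃ].
/e/ (between /k/ and /b/): no rule targets it → [e].
/b/ — not in any rule's target class → [b].
/l/ (between /b/ and /u/) fails the environment for rule 1, so it stays [l].
/u/ (between /l/ and /n/) is unaffected → [u].
/n/ — not in any rule's target class → [n].
/e/ (between /n/ and /b/): no rule targets it → [e].
/b/ (word-final): no rule targets it → [b].

[netʃebtʃebluneb]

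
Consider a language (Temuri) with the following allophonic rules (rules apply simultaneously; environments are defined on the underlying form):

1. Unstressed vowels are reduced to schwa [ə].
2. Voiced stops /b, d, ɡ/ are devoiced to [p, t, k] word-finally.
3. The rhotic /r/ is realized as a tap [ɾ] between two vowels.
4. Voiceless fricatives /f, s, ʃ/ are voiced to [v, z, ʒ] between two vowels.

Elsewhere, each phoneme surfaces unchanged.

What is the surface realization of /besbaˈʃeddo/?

[bəsbəˈʒeddə]

/b/ (word-initial): rule 2 targets it, but not word-finally → unchanged [b].
/e/ meets the environment for rule 1 (in an unstressed syllable) → [ə].
/s/ — between /e/ and /b/; rule 4 does not apply here → [s].
/b/ — between /s/ and /a/; rule 2 does not apply here → [b].
/a/ — between /b/ and /ʃ/, in an unstressed syllable — surfaces as [ə] (rule 1).
Rule 4 applies to /ʃ/ (between /a/ and /e/: between two vowels) → [ʒ].
/e/ (between /ʃ/ and /d/) is in the target of rule 1 but the environment (in an unstressed syllable) is not met → [e].
/d/ (between /e/ and /d/) is in the target of rule 2 but the environment (word-finally) is not met → [d].
/d/ (between /d/ and /o/) is in the target of rule 2 but the environment (word-finally) is not met → [d].
/o/ (word-final): in an unstressed syllable, so rule 1 applies → [ə].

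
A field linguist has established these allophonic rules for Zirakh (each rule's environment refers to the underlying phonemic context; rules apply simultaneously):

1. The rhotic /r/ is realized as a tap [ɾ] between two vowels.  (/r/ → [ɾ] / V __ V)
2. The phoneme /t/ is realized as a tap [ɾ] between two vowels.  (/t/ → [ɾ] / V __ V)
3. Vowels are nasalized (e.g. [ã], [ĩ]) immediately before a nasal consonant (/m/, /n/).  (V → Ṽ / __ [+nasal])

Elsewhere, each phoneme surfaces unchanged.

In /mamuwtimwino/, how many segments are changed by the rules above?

Segments that undergo a rule: /a/ → [ã] (rule 3); /i/ → [ĩ] (rule 3); /i/ → [ĩ] (rule 3).
All other segments surface unchanged.

3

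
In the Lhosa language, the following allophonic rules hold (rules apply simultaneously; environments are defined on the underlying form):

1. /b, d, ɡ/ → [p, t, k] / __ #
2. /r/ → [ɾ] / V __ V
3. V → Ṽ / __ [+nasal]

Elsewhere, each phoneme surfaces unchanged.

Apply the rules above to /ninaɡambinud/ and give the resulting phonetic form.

/n/ — not in any rule's target class → [n].
/i/ meets the environment for rule 3 (before a nasal consonant) → [ĩ].
/n/ stays [n].
/a/ (between /n/ and /ɡ/) is in the target of rule 3 but the environment (before a nasal consonant) is not met → [a].
/ɡ/ (between /a/ and /a/): rule 1 targets it, but not word-finally → unchanged [ɡ].
Rule 3 applies to /a/ (between /ɡ/ and /m/: before a nasal consonant) → [ã].
/m/ (between /a/ and /b/) is unaffected → [m].
/b/ (between /m/ and /i/) is in the target of rule 1 but the environment (word-finally) is not met → [b].
/i/ (between /b/ and /n/): before a nasal consonant, so rule 3 applies → [ĩ].
/n/ — not in any rule's target class → [n].
/u/ — between /n/ and /d/; rule 3 does not apply here → [u].
/d/ — word-final, word-finally — surfaces as [t] (rule 1).

[nĩnaɡãmbĩnut]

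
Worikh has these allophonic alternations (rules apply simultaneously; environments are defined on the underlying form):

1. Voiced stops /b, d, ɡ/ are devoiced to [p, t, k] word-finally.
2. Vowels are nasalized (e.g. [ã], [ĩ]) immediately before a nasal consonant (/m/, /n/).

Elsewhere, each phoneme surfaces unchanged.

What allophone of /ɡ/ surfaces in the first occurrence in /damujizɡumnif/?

[ɡ]

/ɡ/ (between /z/ and /u/) is in the target of rule 1 but the environment (word-finally) is not met → [ɡ].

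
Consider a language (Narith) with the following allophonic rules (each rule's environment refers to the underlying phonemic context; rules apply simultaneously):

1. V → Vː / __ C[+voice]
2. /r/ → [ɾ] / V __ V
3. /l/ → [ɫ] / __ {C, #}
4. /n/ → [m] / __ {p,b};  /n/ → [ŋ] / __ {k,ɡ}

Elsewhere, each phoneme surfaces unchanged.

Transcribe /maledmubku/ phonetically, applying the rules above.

/m/ (word-initial) is unaffected → [m].
/a/ — between /m/ and /l/, before a voiced consonant — surfaces as [aː] (rule 1).
/l/ — between /a/ and /e/; rule 3 does not apply here → [l].
/e/ (between /l/ and /d/): before a voiced consonant, so rule 1 applies → [eː].
/d/ stays [d].
/m/ stays [m].
/u/ meets the environment for rule 1 (before a voiced consonant) → [uː].
/b/ stays [b].
/k/ stays [k].
/u/ (word-final) fails the environment for rule 1, so it stays [u].

[maːleːdmuːbku]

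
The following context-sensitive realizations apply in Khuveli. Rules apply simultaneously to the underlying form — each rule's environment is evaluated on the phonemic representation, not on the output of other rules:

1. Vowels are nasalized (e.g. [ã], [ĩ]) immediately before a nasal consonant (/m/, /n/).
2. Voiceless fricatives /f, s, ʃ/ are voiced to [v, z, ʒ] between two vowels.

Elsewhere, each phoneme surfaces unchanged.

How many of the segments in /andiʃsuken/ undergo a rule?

2

Segments that undergo a rule: /a/ → [ã] (rule 1); /e/ → [ẽ] (rule 1).
All other segments surface unchanged.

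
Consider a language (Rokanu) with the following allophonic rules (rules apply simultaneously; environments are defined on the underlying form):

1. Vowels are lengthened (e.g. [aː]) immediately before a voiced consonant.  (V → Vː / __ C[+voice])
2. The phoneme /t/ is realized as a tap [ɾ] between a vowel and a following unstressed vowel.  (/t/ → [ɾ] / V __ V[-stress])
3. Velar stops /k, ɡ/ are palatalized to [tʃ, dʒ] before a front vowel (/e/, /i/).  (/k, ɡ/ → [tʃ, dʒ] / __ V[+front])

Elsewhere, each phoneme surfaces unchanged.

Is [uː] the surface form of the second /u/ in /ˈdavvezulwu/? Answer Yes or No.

No

/u/ (word-final) fails the environment for rule 1, so it stays [u].
The actual realization is [u], not [uː].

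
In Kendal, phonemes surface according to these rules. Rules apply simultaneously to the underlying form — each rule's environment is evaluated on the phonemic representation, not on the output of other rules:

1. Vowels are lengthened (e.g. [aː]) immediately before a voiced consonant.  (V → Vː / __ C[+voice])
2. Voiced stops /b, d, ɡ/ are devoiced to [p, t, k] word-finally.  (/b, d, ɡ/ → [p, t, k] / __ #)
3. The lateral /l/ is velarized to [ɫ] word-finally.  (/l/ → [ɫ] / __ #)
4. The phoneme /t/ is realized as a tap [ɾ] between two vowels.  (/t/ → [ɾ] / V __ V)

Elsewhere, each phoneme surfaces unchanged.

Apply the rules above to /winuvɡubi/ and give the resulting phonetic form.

/w/ — not in any rule's target class → [w].
/i/ meets the environment for rule 1 (before a voiced consonant) → [iː].
/n/ (between /i/ and /u/) is unaffected → [n].
/u/ meets the environment for rule 1 (before a voiced consonant) → [uː].
/v/ (between /u/ and /ɡ/): no rule targets it → [v].
/ɡ/ — between /v/ and /u/; rule 2 does not apply here → [ɡ].
/u/ meets the environment for rule 1 (before a voiced consonant) → [uː].
/b/ (between /u/ and /i/) is in the target of rule 2 but the environment (word-finally) is not met → [b].
/i/ (word-final): rule 1 targets it, but not before a voiced consonant → unchanged [i].

[wiːnuːvɡuːbi]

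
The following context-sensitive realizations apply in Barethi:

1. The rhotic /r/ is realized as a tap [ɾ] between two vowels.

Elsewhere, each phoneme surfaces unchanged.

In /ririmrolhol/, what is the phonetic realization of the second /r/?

/r/ — between /i/ and /i/, between two vowels — surfaces as [ɾ] (rule 1).

[ɾ]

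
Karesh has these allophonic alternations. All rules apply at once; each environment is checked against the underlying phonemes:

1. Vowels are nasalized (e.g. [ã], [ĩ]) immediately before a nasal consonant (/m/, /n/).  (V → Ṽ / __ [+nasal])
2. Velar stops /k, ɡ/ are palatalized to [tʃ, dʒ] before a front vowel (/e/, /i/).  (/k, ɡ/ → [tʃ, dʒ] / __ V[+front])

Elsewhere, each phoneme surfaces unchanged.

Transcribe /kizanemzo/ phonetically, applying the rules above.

/k/ (word-initial): before a front vowel, so rule 2 applies → [tʃ].
/i/ (between /k/ and /z/) is in the target of rule 1 but the environment (before a nasal consonant) is not met → [i].
/a/ (between /z/ and /n/): before a nasal consonant, so rule 1 applies → [ã].
/e/ meets the environment for rule 1 (before a nasal consonant) → [ẽ].
/o/ (word-final) fails the environment for rule 1, so it stays [o].

[tʃizãnẽmzo]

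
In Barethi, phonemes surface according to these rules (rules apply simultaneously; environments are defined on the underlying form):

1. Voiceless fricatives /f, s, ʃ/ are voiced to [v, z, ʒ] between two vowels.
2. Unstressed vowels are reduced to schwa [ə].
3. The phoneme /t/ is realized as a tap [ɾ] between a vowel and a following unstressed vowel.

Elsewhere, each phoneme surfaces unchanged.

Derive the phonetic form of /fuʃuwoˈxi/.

[fəʒəwəˈxi]

/f/ (word-initial) is in the target of rule 1 but the environment (between two vowels) is not met → [f].
/u/ (between /f/ and /ʃ/) occurs in an unstressed syllable → [ə] by rule 2.
/ʃ/ — between /u/ and /u/, between two vowels — surfaces as [ʒ] (rule 1).
/u/ (between /ʃ/ and /w/): in an unstressed syllable, so rule 2 applies → [ə].
/w/ — not in any rule's target class → [w].
/o/ meets the environment for rule 2 (in an unstressed syllable) → [ə].
/x/ — not in any rule's target class → [x].
/i/ (word-final) fails the environment for rule 2, so it stays [i].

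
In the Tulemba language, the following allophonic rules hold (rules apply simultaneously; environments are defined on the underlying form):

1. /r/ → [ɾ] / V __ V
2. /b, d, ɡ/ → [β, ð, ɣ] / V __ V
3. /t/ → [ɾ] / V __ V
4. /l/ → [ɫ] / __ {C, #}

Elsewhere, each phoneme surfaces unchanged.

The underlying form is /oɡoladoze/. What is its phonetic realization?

/o/ (word-initial) is unaffected → [o].
Rule 2 applies to /ɡ/ (between /o/ and /o/: between two vowels) → [ɣ].
/o/ stays [o].
/l/ (between /o/ and /a/) is in the target of rule 4 but the environment (word-finally or immediately before a consonant) is not met → [l].
/a/ stays [a].
/d/ meets the environment for rule 2 (between two vowels) → [ð].
/o/ (between /d/ and /z/) is unaffected → [o].
/z/ stays [z].
/e/ (word-final): no rule targets it → [e].

[oɣolaðoze]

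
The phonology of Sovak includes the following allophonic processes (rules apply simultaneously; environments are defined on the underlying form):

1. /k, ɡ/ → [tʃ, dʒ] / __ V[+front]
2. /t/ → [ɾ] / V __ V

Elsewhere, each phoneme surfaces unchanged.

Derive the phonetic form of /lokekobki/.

[lotʃekobtʃi]

/k/ — between /o/ and /e/, before a front vowel — surfaces as [tʃ] (rule 1).
/k/ (between /e/ and /o/) is in the target of rule 1 but the environment (before a front vowel) is not met → [k].
/k/ (between /b/ and /i/) occurs before a front vowel → [tʃ] by rule 1.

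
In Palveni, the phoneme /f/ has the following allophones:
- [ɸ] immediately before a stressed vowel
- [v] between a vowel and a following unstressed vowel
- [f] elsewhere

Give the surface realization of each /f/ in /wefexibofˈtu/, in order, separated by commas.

[v], [f]

Occurrence 1 (position 3): between a vowel and a following unstressed vowel → [v].
Occurrence 2 (position 9): no conditioning environment matches → elsewhere allophone [f].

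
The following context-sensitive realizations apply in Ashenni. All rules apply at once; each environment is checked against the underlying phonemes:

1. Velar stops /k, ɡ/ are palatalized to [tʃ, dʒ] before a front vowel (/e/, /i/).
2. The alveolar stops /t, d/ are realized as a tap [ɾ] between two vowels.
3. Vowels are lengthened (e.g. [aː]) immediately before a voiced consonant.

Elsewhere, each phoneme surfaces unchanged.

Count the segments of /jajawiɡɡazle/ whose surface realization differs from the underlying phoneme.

Segments that undergo a rule: /a/ → [aː] (rule 3); /a/ → [aː] (rule 3); /i/ → [iː] (rule 3); /a/ → [aː] (rule 3).
All other segments surface unchanged.

4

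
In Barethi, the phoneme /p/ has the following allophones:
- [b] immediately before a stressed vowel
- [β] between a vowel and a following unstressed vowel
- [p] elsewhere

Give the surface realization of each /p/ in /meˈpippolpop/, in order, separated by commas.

[b], [p], [p], [p], [p]

Occurrence 1 (position 3): immediately before a stressed vowel → [b].
Occurrence 2 (position 5): no conditioning environment matches → elsewhere allophone [p].
Occurrence 3 (position 6): no conditioning environment matches → elsewhere allophone [p].
Occurrence 4 (position 9): no conditioning environment matches → elsewhere allophone [p].
Occurrence 5 (position 11): no conditioning environment matches → elsewhere allophone [p].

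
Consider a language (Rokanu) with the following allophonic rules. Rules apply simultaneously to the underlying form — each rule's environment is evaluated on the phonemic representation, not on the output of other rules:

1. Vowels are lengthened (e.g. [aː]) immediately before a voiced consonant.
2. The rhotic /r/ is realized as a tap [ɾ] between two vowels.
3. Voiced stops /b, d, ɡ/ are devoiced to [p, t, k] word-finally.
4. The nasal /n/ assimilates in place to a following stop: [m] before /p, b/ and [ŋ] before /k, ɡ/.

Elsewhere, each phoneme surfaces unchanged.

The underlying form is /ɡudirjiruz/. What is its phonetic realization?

[ɡuːdiːrjiːɾuːz]

/ɡ/ — word-initial; rule 3 does not apply here → [ɡ].
/u/ — between /ɡ/ and /d/, before a voiced consonant — surfaces as [uː] (rule 1).
/d/ — between /u/ and /i/; rule 3 does not apply here → [d].
/i/ (between /d/ and /r/) occurs before a voiced consonant → [iː] by rule 1.
/r/ — between /i/ and /j/; rule 2 does not apply here → [r].
/i/ — between /j/ and /r/, before a voiced consonant — surfaces as [iː] (rule 1).
/r/ meets the environment for rule 2 (between two vowels) → [ɾ].
Rule 1 applies to /u/ (between /r/ and /z/: before a voiced consonant) → [uː].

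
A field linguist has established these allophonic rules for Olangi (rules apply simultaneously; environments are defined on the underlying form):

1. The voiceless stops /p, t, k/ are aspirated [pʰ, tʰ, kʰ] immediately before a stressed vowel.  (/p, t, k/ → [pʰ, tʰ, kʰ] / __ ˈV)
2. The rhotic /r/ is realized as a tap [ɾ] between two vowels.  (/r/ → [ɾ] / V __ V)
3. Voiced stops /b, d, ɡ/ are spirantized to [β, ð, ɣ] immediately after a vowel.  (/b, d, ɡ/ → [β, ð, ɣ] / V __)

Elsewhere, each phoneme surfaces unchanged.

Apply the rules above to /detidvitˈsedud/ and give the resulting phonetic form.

[detiðvitˈseðuð]

/d/ — word-initial; rule 3 does not apply here → [d].
/e/ (between /d/ and /t/) is unaffected → [e].
/t/ (between /e/ and /i/) is in the target of rule 1 but the environment (immediately before a stressed vowel) is not met → [t].
/i/ — not in any rule's target class → [i].
/d/ (between /i/ and /v/) occurs immediately after a vowel → [ð] by rule 3.
/v/ (between /d/ and /i/) is unaffected → [v].
/i/ (between /v/ and /t/) is unaffected → [i].
/t/ — between /i/ and /s/; rule 1 does not apply here → [t].
/s/ (between /t/ and /e/) is unaffected → [s].
/e/ (between /s/ and /d/) is unaffected → [e].
Rule 3 applies to /d/ (between /e/ and /u/: immediately after a vowel) → [ð].
/u/ — not in any rule's target class → [u].
/d/ (word-final): immediately after a vowel, so rule 3 applies → [ð].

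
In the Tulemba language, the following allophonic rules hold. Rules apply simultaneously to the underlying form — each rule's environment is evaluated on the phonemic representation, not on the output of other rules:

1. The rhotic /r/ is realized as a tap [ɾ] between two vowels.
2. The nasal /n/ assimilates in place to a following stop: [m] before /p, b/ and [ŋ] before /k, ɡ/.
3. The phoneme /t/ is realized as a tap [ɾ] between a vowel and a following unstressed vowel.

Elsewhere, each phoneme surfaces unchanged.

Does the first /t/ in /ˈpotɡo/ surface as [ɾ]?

/t/ (between /o/ and /ɡ/) is in the target of rule 3 but the environment (between a vowel and a following unstressed vowel) is not met → [t].
The actual realization is [t], not [ɾ].

No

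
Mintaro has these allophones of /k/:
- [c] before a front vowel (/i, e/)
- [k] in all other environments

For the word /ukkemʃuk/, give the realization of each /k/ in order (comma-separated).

Occurrence 1 (position 2): no conditioning environment matches → elsewhere allophone [k].
Occurrence 2 (position 3): before a front vowel → [c].
Occurrence 3 (position 8): no conditioning environment matches → elsewhere allophone [k].

[k], [c], [k]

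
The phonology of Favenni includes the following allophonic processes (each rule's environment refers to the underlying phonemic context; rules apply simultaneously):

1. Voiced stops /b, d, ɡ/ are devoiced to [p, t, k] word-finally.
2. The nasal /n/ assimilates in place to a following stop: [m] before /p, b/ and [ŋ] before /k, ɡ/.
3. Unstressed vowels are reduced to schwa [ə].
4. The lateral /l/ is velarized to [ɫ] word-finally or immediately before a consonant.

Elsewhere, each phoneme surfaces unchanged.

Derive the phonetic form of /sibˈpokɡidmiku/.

/s/ (word-initial) is unaffected → [s].
/i/ — between /s/ and /b/, in an unstressed syllable — surfaces as [ə] (rule 3).
/b/ (between /i/ and /p/) fails the environment for rule 1, so it stays [b].
/p/ (between /b/ and /o/) is unaffected → [p].
/o/ (between /p/ and /k/): rule 3 targets it, but not in an unstressed syllable → unchanged [o].
/k/ stays [k].
/ɡ/ — between /k/ and /i/; rule 1 does not apply here → [ɡ].
/i/ meets the environment for rule 3 (in an unstressed syllable) → [ə].
/d/ (between /i/ and /m/) is in the target of rule 1 but the environment (word-finally) is not met → [d].
/m/ (between /d/ and /i/): no rule targets it → [m].
/i/ — between /m/ and /k/, in an unstressed syllable — surfaces as [ə] (rule 3).
/k/ — not in any rule's target class → [k].
/u/ (word-final): in an unstressed syllable, so rule 3 applies → [ə].

[səbˈpokɡədməkə]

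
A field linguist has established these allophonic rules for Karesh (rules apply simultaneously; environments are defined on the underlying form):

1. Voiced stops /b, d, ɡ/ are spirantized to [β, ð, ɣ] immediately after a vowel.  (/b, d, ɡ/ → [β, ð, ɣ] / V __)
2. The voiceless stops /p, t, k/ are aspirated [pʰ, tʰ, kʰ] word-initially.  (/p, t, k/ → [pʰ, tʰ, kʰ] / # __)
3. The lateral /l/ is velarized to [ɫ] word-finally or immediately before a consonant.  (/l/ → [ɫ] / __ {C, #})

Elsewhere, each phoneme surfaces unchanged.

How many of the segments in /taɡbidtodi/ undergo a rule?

4

Segments that undergo a rule: /t/ → [tʰ] (rule 2); /ɡ/ → [ɣ] (rule 1); /d/ → [ð] (rule 1); /d/ → [ð] (rule 1).
All other segments surface unchanged.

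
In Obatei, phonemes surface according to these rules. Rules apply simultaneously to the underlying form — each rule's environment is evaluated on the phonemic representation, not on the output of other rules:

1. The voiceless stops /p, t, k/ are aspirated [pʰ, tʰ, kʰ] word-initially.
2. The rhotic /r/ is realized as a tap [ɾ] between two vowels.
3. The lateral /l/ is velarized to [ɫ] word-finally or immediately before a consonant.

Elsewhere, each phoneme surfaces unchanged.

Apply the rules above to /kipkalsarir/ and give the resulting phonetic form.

[kʰipkaɫsaɾir]

/k/ — word-initial, word-initially — surfaces as [kʰ] (rule 1).
/p/ — between /i/ and /k/; rule 1 does not apply here → [p].
/k/ (between /p/ and /a/) fails the environment for rule 1, so it stays [k].
/l/ (between /a/ and /s/): word-finally or immediately before a consonant, so rule 3 applies → [ɫ].
/r/ (between /a/ and /i/) occurs between two vowels → [ɾ] by rule 2.
/r/ — word-final; rule 2 does not apply here → [r].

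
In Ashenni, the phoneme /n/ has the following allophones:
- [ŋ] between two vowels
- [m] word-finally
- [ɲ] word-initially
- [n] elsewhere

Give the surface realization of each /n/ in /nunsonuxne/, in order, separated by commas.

Occurrence 1 (position 1): word-initially → [ɲ].
Occurrence 2 (position 3): no conditioning environment matches → elsewhere allophone [n].
Occurrence 3 (position 6): between two vowels → [ŋ].
Occurrence 4 (position 9): no conditioning environment matches → elsewhere allophone [n].

[ɲ], [n], [ŋ], [n]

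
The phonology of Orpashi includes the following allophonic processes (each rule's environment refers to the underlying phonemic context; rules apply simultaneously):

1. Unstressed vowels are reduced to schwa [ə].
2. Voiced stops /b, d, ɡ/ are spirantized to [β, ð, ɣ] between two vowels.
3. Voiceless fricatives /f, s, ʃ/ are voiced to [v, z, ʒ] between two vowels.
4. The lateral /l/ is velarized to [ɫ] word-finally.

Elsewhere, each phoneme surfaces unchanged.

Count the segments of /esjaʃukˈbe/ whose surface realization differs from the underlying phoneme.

Segments that undergo a rule: /e/ → [ə] (rule 1); /a/ → [ə] (rule 1); /ʃ/ → [ʒ] (rule 3); /u/ → [ə] (rule 1).
All other segments surface unchanged.

4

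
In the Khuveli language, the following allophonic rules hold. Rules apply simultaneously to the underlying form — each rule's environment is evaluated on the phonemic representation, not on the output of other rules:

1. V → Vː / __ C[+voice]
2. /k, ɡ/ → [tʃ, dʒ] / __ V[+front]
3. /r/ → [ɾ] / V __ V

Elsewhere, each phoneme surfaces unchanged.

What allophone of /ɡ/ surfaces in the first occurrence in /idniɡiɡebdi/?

/ɡ/ (between /i/ and /i/): before a front vowel, so rule 2 applies → [dʒ].

[dʒ]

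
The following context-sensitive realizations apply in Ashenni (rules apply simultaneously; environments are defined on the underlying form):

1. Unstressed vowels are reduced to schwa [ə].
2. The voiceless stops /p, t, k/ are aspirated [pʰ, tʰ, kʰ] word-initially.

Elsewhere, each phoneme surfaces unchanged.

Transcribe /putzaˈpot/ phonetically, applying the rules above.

/p/ — word-initial, word-initially — surfaces as [pʰ] (rule 2).
/u/ meets the environment for rule 1 (in an unstressed syllable) → [ə].
/t/ (between /u/ and /z/): rule 2 targets it, but not word-initially → unchanged [t].
/z/ — not in any rule's target class → [z].
/a/ — between /z/ and /p/, in an unstressed syllable — surfaces as [ə] (rule 1).
/p/ (between /a/ and /o/) is in the target of rule 2 but the environment (word-initially) is not met → [p].
/o/ — between /p/ and /t/; rule 1 does not apply here → [o].
/t/ (word-final): rule 2 targets it, but not word-initially → unchanged [t].

[pʰətzəˈpot]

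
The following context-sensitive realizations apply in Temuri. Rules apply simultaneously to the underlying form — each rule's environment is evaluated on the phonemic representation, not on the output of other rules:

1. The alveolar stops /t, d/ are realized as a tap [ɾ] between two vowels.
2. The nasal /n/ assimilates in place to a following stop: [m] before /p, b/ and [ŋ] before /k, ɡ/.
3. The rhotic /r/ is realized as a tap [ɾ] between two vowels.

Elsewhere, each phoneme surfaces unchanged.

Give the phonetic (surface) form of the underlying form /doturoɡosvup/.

[doɾuɾoɡosvup]

/d/ (word-initial) is in the target of rule 1 but the environment (between two vowels) is not met → [d].
/o/ (between /d/ and /t/): no rule targets it → [o].
/t/ — between /o/ and /u/, between two vowels — surfaces as [ɾ] (rule 1).
/u/ (between /t/ and /r/) is unaffected → [u].
/r/ (between /u/ and /o/): between two vowels, so rule 3 applies → [ɾ].
/o/ (between /r/ and /ɡ/): no rule targets it → [o].
/ɡ/ stays [ɡ].
/o/ stays [o].
/s/ (between /o/ and /v/): no rule targets it → [s].
/v/ (between /s/ and /u/) is unaffected → [v].
/u/ (between /v/ and /p/) is unaffected → [u].
/p/ (word-final) is unaffected → [p].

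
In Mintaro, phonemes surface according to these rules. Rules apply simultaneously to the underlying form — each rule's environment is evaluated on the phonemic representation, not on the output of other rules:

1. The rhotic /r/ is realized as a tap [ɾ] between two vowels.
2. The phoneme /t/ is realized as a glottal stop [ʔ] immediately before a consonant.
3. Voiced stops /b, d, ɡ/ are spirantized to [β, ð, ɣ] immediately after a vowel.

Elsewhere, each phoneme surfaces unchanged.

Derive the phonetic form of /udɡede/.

/d/ — between /u/ and /ɡ/, immediately after a vowel — surfaces as [ð] (rule 3).
/ɡ/ (between /d/ and /e/) is in the target of rule 3 but the environment (immediately after a vowel) is not met → [ɡ].
/d/ — between /e/ and /e/, immediately after a vowel — surfaces as [ð] (rule 3).

[uðɡeðe]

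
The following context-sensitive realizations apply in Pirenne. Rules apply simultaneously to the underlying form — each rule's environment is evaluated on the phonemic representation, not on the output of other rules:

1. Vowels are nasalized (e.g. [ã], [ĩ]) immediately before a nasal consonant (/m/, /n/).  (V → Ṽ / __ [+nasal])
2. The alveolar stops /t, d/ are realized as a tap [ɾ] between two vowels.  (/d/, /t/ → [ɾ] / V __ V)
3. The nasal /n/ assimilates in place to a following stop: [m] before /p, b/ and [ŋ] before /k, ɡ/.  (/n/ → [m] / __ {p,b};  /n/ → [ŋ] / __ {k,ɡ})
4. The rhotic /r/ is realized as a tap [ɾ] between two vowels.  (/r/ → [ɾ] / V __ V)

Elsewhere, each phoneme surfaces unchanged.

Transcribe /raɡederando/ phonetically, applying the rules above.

/r/ (word-initial) is in the target of rule 4 but the environment (between two vowels) is not met → [r].
/a/ (between /r/ and /ɡ/) fails the environment for rule 1, so it stays [a].
/e/ — between /ɡ/ and /d/; rule 1 does not apply here → [e].
/d/ meets the environment for rule 2 (between two vowels) → [ɾ].
/e/ — between /d/ and /r/; rule 1 does not apply here → [e].
/r/ meets the environment for rule 4 (between two vowels) → [ɾ].
/a/ — between /r/ and /n/, before a nasal consonant — surfaces as [ã] (rule 1).
/n/ (between /a/ and /d/): rule 3 targets it, but not before a labial or velar stop → unchanged [n].
/d/ (between /n/ and /o/) fails the environment for rule 2, so it stays [d].
/o/ (word-final): rule 1 targets it, but not before a nasal consonant → unchanged [o].

[raɡeɾeɾãndo]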